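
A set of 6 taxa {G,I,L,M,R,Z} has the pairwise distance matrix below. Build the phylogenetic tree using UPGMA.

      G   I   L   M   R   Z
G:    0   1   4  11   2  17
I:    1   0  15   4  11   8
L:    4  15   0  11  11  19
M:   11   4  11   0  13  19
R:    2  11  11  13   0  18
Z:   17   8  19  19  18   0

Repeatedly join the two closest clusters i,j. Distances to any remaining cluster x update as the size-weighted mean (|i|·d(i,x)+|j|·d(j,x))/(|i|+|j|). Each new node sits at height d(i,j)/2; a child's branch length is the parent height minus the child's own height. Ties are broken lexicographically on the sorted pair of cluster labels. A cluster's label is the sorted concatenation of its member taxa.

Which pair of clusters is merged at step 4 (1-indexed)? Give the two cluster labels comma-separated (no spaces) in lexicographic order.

1. join G+I (d=1) ⇒ GI; edges |G|=1/2, |I|=1/2
  updated: d(GI,L)=19/2, d(GI,M)=15/2, d(GI,R)=13/2, d(GI,Z)=25/2
2. join GI+R (d=13/2) ⇒ GIR; edges |GI|=11/4, |R|=13/4
  updated: d(GIR,L)=10, d(GIR,M)=28/3, d(GIR,Z)=43/3
3. join GIR+M (d=28/3) ⇒ GIMR; edges |GIR|=17/12, |M|=14/3
  updated: d(GIMR,L)=41/4, d(GIMR,Z)=31/2
4. join GIMR+L (d=41/4) ⇒ GILMR; edges |GIMR|=11/24, |L|=41/8
  updated: d(GILMR,Z)=81/5
5. join GILMR+Z (d=81/5) ⇒ GILMRZ; edges |GILMR|=119/40, |Z|=81/10
final tree: (((((G:1/2,I:1/2):11/4,R:13/4):17/12,M:14/3):11/24,L:41/8):119/40,Z:81/10)
total length: 3569/120

GIMR,L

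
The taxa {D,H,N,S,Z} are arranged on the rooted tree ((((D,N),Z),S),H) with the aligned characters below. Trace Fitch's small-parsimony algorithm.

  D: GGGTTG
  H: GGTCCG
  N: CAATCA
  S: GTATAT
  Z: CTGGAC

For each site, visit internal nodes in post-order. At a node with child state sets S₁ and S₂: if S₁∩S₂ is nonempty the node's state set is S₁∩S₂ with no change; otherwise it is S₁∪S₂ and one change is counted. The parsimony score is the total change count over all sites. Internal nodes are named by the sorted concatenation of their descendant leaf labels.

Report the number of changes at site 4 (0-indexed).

3

site 0, node DN: D={G} ∪ N={C} → {C,G} (+1)
site 0, node DNZ: DN={C,G} ∩ Z={C} → {C} (+0)
site 0, node DNSZ: DNZ={C} ∪ S={G} → {C,G} (+1)
site 0, node DHNSZ: DNSZ={C,G} ∩ H={G} → {G} (+0)
site 1, node DN: D={G} ∪ N={A} → {A,G} (+1)
site 1, node DNZ: DN={A,G} ∪ Z={T} → {A,G,T} (+1)
site 1, node DNSZ: DNZ={A,G,T} ∩ S={T} → {T} (+0)
site 1, node DHNSZ: DNSZ={T} ∪ H={G} → {G,T} (+1)
site 2, node DN: D={G} ∪ N={A} → {A,G} (+1)
site 2, node DNZ: DN={A,G} ∩ Z={G} → {G} (+0)
site 2, node DNSZ: DNZ={G} ∪ S={A} → {A,G} (+1)
site 2, node DHNSZ: DNSZ={A,G} ∪ H={T} → {A,G,T} (+1)
site 3, node DN: D={T} ∩ N={T} → {T} (+0)
site 3, node DNZ: DN={T} ∪ Z={G} → {G,T} (+1)
site 3, node DNSZ: DNZ={G,T} ∩ S={T} → {T} (+0)
site 3, node DHNSZ: DNSZ={T} ∪ H={C} → {C,T} (+1)
site 4, node DN: D={T} ∪ N={C} → {C,T} (+1)
site 4, node DNZ: DN={C,T} ∪ Z={A} → {A,C,T} (+1)
site 4, node DNSZ: DNZ={A,C,T} ∩ S={A} → {A} (+0)
site 4, node DHNSZ: DNSZ={A} ∪ H={C} → {A,C} (+1)
site 5, node DN: D={G} ∪ N={A} → {A,G} (+1)
site 5, node DNZ: DN={A,G} ∪ Z={C} → {A,C,G} (+1)
site 5, node DNSZ: DNZ={A,C,G} ∪ S={T} → {A,C,G,T} (+1)
site 5, node DHNSZ: DNSZ={A,C,G,T} ∩ H={G} → {G} (+0)
per-site changes: [2, 3, 3, 2, 3, 3]; total = 16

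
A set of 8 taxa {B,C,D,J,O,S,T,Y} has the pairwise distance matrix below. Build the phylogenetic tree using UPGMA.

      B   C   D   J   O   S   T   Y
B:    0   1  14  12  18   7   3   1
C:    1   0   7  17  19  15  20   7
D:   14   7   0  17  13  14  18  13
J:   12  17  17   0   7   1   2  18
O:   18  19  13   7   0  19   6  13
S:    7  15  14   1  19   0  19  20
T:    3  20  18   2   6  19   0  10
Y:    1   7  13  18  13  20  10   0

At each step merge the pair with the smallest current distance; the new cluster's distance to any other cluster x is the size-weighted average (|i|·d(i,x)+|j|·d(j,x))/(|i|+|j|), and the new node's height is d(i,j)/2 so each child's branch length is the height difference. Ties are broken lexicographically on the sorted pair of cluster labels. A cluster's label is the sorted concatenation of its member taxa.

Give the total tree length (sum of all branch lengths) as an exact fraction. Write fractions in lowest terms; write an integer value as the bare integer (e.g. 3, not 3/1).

193/6

1. join B+C (d=1) ⇒ BC; edges |B|=1/2, |C|=1/2
  updated: d(BC,D)=21/2, d(BC,J)=29/2, d(BC,O)=37/2, d(BC,S)=11, d(BC,T)=23/2, d(BC,Y)=4
2. join J+S (d=1) ⇒ JS; edges |J|=1/2, |S|=1/2
  updated: d(BC,JS)=51/4, d(D,JS)=31/2, d(JS,O)=13, d(JS,T)=21/2, d(JS,Y)=19
3. join BC+Y (d=4) ⇒ BCY; edges |BC|=3/2, |Y|=2
  updated: d(BCY,D)=34/3, d(BCY,JS)=89/6, d(BCY,O)=50/3, d(BCY,T)=11
4. join O+T (d=6) ⇒ OT; edges |O|=3, |T|=3
  updated: d(BCY,OT)=83/6, d(D,OT)=31/2, d(JS,OT)=47/4
5. join BCY+D (d=34/3) ⇒ BCDY; edges |BCY|=11/3, |D|=17/3
  updated: d(BCDY,JS)=15, d(BCDY,OT)=57/4
6. join JS+OT (d=47/4) ⇒ JOST; edges |JS|=43/8, |OT|=23/8
  updated: d(BCDY,JOST)=117/8
7. join BCDY+JOST (d=117/8) ⇒ BCDJOSTY; edges |BCDY|=79/48, |JOST|=23/16
final tree: ((((B:1/2,C:1/2):3/2,Y:2):11/3,D:17/3):79/48,((J:1/2,S:1/2):43/8,(O:3,T:3):23/8):23/16)
total length: 193/6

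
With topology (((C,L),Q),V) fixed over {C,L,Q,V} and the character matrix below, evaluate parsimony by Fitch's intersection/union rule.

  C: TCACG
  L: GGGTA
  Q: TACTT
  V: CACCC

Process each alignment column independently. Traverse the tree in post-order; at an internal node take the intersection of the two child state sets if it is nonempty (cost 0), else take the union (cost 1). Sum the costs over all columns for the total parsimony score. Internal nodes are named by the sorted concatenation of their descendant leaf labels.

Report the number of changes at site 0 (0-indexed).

2

site 0, node CL: C={T} ∪ L={G} → {G,T} (+1)
site 0, node CLQ: CL={G,T} ∩ Q={T} → {T} (+0)
site 0, node CLQV: CLQ={T} ∪ V={C} → {C,T} (+1)
site 1, node CL: C={C} ∪ L={G} → {C,G} (+1)
site 1, node CLQ: CL={C,G} ∪ Q={A} → {A,C,G} (+1)
site 1, node CLQV: CLQ={A,C,G} ∩ V={A} → {A} (+0)
site 2, node CL: C={A} ∪ L={G} → {A,G} (+1)
site 2, node CLQ: CL={A,G} ∪ Q={C} → {A,C,G} (+1)
site 2, node CLQV: CLQ={A,C,G} ∩ V={C} → {C} (+0)
site 3, node CL: C={C} ∪ L={T} → {C,T} (+1)
site 3, node CLQ: CL={C,T} ∩ Q={T} → {T} (+0)
site 3, node CLQV: CLQ={T} ∪ V={C} → {C,T} (+1)
site 4, node CL: C={G} ∪ L={A} → {A,G} (+1)
site 4, node CLQ: CL={A,G} ∪ Q={T} → {A,G,T} (+1)
site 4, node CLQV: CLQ={A,G,T} ∪ V={C} → {A,C,G,T} (+1)
per-site changes: [2, 2, 2, 2, 3]; total = 11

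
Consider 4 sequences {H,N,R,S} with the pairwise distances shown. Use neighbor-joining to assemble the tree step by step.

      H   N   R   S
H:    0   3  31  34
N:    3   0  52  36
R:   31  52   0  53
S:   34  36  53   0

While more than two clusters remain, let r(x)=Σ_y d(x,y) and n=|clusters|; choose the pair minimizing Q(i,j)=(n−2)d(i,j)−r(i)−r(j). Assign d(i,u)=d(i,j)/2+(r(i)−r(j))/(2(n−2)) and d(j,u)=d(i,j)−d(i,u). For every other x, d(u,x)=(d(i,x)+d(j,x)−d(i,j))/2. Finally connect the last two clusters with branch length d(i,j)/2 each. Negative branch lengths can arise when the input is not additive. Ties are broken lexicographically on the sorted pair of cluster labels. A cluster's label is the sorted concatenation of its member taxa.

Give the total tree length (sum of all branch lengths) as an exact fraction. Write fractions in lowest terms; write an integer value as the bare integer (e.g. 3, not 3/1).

1. join H+N (d=3, Q=-153) ⇒ HN; edges |H|=-17/4, |N|=29/4
  updated: d(HN,R)=40, d(HN,S)=67/2
2. join HN+R (d=40, Q=-253/2) ⇒ HNR; edges |HN|=41/4, |R|=119/4
  updated: d(HNR,S)=93/4
3. join HNR+S (d=93/4) ⇒ HNRS; edges |HNR|=93/8, |S|=93/8
final tree: (((H:-17/4,N:29/4):41/4,R:119/4):93/8,S:93/8)
total length: 265/4

265/4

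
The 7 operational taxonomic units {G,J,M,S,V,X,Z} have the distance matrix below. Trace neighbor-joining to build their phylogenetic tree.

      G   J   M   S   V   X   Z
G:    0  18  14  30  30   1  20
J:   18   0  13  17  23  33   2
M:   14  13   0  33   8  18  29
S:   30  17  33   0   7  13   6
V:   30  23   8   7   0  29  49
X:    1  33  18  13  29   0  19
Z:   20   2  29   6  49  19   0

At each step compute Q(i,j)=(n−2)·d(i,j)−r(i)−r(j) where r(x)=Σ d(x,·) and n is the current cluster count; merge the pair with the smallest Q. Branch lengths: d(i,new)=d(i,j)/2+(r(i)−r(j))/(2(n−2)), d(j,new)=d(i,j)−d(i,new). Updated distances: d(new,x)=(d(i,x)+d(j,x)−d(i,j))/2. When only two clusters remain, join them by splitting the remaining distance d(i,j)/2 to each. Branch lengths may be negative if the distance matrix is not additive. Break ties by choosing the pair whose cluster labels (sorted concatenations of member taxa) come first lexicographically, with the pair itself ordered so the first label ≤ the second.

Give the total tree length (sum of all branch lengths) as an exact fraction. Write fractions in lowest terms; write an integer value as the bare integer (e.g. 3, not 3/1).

1. join G+X (d=1, Q=-221) ⇒ GX; edges |G|=1/2, |X|=1/2
  updated: d(GX,J)=25, d(GX,M)=31/2, d(GX,S)=21, d(GX,V)=29, d(GX,Z)=19
2. join M+V (d=8, Q=-365/2) ⇒ MV; edges |M|=29/16, |V|=99/16
  updated: d(GX,MV)=73/4, d(J,MV)=14, d(MV,S)=16, d(MV,Z)=35
3. join J+Z (d=2, Q=-114) ⇒ JZ; edges |J|=1/3, |Z|=5/3
  updated: d(GX,JZ)=21, d(JZ,MV)=47/2, d(JZ,S)=21/2
4. join GX+MV (d=73/4, Q=-163/2) ⇒ GMVX; edges |GX|=39/4, |MV|=17/2
  updated: d(GMVX,JZ)=105/8, d(GMVX,S)=75/8
5. join GMVX+JZ (d=105/8, Q=-33) ⇒ GJMVXZ; edges |GMVX|=6, |JZ|=57/8
  updated: d(GJMVXZ,S)=27/8
6. join GJMVXZ+S (d=27/8) ⇒ GJMSVXZ; edges |GJMVXZ|=27/16, |S|=27/16
final tree: ((((G:1/2,X:1/2):39/4,(M:29/16,V:99/16):17/2):6,(J:1/3,Z:5/3):57/8):27/16,S:27/16)
total length: 183/4

183/4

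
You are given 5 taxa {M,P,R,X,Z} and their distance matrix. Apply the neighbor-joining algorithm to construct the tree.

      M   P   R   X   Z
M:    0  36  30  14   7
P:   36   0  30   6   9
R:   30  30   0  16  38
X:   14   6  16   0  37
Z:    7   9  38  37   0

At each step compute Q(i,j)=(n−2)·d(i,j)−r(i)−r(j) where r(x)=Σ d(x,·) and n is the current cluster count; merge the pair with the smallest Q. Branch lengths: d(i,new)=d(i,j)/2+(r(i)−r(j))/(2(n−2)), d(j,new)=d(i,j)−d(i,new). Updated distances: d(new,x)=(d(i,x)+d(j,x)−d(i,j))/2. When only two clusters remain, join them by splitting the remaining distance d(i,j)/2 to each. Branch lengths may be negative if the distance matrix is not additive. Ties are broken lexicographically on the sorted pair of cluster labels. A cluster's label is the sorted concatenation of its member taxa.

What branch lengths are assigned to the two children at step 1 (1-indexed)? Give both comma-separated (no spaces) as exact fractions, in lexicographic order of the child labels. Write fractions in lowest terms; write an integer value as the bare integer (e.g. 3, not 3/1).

17/6,25/6

1. join M+Z (d=7, Q=-157) ⇒ MZ; edges |M|=17/6, |Z|=25/6
  updated: d(MZ,P)=19, d(MZ,R)=61/2, d(MZ,X)=22
2. join MZ+P (d=19, Q=-177/2) ⇒ MPZ; edges |MZ|=109/8, |P|=43/8
  updated: d(MPZ,R)=83/4, d(MPZ,X)=9/2
3. join MPZ+R (d=83/4, Q=-165/4) ⇒ MPRZ; edges |MPZ|=37/8, |R|=129/8
  updated: d(MPRZ,X)=-1/8
4. join MPRZ+X (d=-1/8) ⇒ MPRXZ; edges |MPRZ|=-1/16, |X|=-1/16
final tree: ((((M:17/6,Z:25/6):109/8,P:43/8):37/8,R:129/8):-1/16,X:-1/16)
total length: 373/8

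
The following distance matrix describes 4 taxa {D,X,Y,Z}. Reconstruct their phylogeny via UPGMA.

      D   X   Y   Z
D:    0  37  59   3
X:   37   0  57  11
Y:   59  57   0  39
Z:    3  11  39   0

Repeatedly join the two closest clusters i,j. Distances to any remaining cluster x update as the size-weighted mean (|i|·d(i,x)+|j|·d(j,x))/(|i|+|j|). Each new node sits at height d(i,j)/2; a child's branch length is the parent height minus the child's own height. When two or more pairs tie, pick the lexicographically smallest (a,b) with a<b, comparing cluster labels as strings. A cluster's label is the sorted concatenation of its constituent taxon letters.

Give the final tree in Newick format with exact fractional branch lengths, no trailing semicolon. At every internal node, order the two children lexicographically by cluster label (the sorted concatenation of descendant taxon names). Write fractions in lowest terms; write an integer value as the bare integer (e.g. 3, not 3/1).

(((D:3/2,Z:3/2):21/2,X:12):83/6,Y:155/6)

iteration 1: select D,Z (d=3); attach at lengths (3/2, 3/2); label the merged cluster DZ
  updated: d(DZ,X)=24, d(DZ,Y)=49
iteration 2: select DZ,X (d=24); attach at lengths (21/2, 12); label the merged cluster DXZ
  updated: d(DXZ,Y)=155/3
iteration 3: select DXZ,Y (d=155/3); attach at lengths (83/6, 155/6); label the merged cluster DXYZ
final tree: (((D:3/2,Z:3/2):21/2,X:12):83/6,Y:155/6)
total length: 391/6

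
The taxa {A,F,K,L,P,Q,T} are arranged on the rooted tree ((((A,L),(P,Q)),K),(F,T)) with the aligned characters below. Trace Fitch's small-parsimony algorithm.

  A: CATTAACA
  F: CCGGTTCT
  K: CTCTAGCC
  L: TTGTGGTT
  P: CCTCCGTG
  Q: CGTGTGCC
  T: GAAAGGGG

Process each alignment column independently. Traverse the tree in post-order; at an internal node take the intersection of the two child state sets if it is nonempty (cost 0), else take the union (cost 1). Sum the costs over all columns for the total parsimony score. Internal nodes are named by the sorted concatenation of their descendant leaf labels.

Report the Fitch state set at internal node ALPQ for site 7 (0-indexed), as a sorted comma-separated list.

[col 0] AL: children A:{C}, L:{T} ∪→ {C,T}; cost 1
[col 0] PQ: children P:{C}, Q:{C} ∩→ {C}; cost 0
[col 0] ALPQ: children AL:{C,T}, PQ:{C} ∩→ {C}; cost 0
[col 0] AKLPQ: children ALPQ:{C}, K:{C} ∩→ {C}; cost 0
[col 0] FT: children F:{C}, T:{G} ∪→ {C,G}; cost 1
[col 0] AFKLPQT: children AKLPQ:{C}, FT:{C,G} ∩→ {C}; cost 0
[col 1] AL: children A:{A}, L:{T} ∪→ {A,T}; cost 1
[col 1] PQ: children P:{C}, Q:{G} ∪→ {C,G}; cost 1
[col 1] ALPQ: children AL:{A,T}, PQ:{C,G} ∪→ {A,C,G,T}; cost 1
[col 1] AKLPQ: children ALPQ:{A,C,G,T}, K:{T} ∩→ {T}; cost 0
[col 1] FT: children F:{C}, T:{A} ∪→ {A,C}; cost 1
[col 1] AFKLPQT: children AKLPQ:{T}, FT:{A,C} ∪→ {A,C,T}; cost 1
[col 2] AL: children A:{T}, L:{G} ∪→ {G,T}; cost 1
[col 2] PQ: children P:{T}, Q:{T} ∩→ {T}; cost 0
[col 2] ALPQ: children AL:{G,T}, PQ:{T} ∩→ {T}; cost 0
[col 2] AKLPQ: children ALPQ:{T}, K:{C} ∪→ {C,T}; cost 1
[col 2] FT: children F:{G}, T:{A} ∪→ {A,G}; cost 1
[col 2] AFKLPQT: children AKLPQ:{C,T}, FT:{A,G} ∪→ {A,C,G,T}; cost 1
[col 3] AL: children A:{T}, L:{T} ∩→ {T}; cost 0
[col 3] PQ: children P:{C}, Q:{G} ∪→ {C,G}; cost 1
[col 3] ALPQ: children AL:{T}, PQ:{C,G} ∪→ {C,G,T}; cost 1
[col 3] AKLPQ: children ALPQ:{C,G,T}, K:{T} ∩→ {T}; cost 0
[col 3] FT: children F:{G}, T:{A} ∪→ {A,G}; cost 1
[col 3] AFKLPQT: children AKLPQ:{T}, FT:{A,G} ∪→ {A,G,T}; cost 1
[col 4] AL: children A:{A}, L:{G} ∪→ {A,G}; cost 1
[col 4] PQ: children P:{C}, Q:{T} ∪→ {C,T}; cost 1
[col 4] ALPQ: children AL:{A,G}, PQ:{C,T} ∪→ {A,C,G,T}; cost 1
[col 4] AKLPQ: children ALPQ:{A,C,G,T}, K:{A} ∩→ {A}; cost 0
[col 4] FT: children F:{T}, T:{G} ∪→ {G,T}; cost 1
[col 4] AFKLPQT: children AKLPQ:{A}, FT:{G,T} ∪→ {A,G,T}; cost 1
[col 5] AL: children A:{A}, L:{G} ∪→ {A,G}; cost 1
[col 5] PQ: children P:{G}, Q:{G} ∩→ {G}; cost 0
[col 5] ALPQ: children AL:{A,G}, PQ:{G} ∩→ {G}; cost 0
[col 5] AKLPQ: children ALPQ:{G}, K:{G} ∩→ {G}; cost 0
[col 5] FT: children F:{T}, T:{G} ∪→ {G,T}; cost 1
[col 5] AFKLPQT: children AKLPQ:{G}, FT:{G,T} ∩→ {G}; cost 0
[col 6] AL: children A:{C}, L:{T} ∪→ {C,T}; cost 1
[col 6] PQ: children P:{T}, Q:{C} ∪→ {C,T}; cost 1
[col 6] ALPQ: children AL:{C,T}, PQ:{C,T} ∩→ {C,T}; cost 0
[col 6] AKLPQ: children ALPQ:{C,T}, K:{C} ∩→ {C}; cost 0
[col 6] FT: children F:{C}, T:{G} ∪→ {C,G}; cost 1
[col 6] AFKLPQT: children AKLPQ:{C}, FT:{C,G} ∩→ {C}; cost 0
[col 7] AL: children A:{A}, L:{T} ∪→ {A,T}; cost 1
[col 7] PQ: children P:{G}, Q:{C} ∪→ {C,G}; cost 1
[col 7] ALPQ: children AL:{A,T}, PQ:{C,G} ∪→ {A,C,G,T}; cost 1
[col 7] AKLPQ: children ALPQ:{A,C,G,T}, K:{C} ∩→ {C}; cost 0
[col 7] FT: children F:{T}, T:{G} ∪→ {G,T}; cost 1
[col 7] AFKLPQT: children AKLPQ:{C}, FT:{G,T} ∪→ {C,G,T}; cost 1
per-site changes: [2, 5, 4, 4, 5, 2, 3, 5]; total = 30

A,C,G,T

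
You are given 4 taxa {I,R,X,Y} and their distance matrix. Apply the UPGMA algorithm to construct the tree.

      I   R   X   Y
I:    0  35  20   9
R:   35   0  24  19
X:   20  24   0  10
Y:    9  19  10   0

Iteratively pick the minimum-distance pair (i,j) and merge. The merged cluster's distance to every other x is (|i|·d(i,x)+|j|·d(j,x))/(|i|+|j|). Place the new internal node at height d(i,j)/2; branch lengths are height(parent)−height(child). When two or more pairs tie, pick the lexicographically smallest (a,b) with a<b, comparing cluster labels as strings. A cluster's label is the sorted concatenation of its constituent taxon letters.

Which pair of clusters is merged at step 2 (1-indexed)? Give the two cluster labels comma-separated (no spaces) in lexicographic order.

step 1: merge (I,Y) at d=9; branch lengths I→9/2, Y→9/2; new cluster IY
  updated: d(IY,R)=27, d(IY,X)=15
step 2: merge (IY,X) at d=15; branch lengths IY→3, X→15/2; new cluster IXY
  updated: d(IXY,R)=26
step 3: merge (IXY,R) at d=26; branch lengths IXY→11/2, R→13; new cluster IRXY
final tree: (((I:9/2,Y:9/2):3,X:15/2):11/2,R:13)
total length: 38

IY,X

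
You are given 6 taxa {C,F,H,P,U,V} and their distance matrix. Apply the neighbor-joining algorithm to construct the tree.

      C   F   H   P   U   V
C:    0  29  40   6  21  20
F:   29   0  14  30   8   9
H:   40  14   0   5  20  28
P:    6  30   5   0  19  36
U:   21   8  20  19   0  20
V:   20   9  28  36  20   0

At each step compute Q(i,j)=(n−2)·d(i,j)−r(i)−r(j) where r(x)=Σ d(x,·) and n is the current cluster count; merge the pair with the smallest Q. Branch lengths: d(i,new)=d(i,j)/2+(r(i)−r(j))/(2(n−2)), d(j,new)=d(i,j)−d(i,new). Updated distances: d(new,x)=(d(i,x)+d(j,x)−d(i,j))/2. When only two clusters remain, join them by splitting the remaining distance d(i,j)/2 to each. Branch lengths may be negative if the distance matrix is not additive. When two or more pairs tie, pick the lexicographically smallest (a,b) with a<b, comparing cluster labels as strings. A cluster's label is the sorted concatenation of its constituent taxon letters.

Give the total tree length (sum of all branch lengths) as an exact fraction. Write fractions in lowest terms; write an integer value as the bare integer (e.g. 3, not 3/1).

771/16

1. join C+P (d=6, Q=-188) ⇒ CP; edges |C|=11/2, |P|=1/2
  updated: d(CP,F)=53/2, d(CP,H)=39/2, d(CP,U)=17, d(CP,V)=25
2. join F+V (d=9, Q=-225/2) ⇒ FV; edges |F|=5/12, |V|=103/12
  updated: d(CP,FV)=85/4, d(FV,H)=33/2, d(FV,U)=19/2
3. join CP+H (d=39/2, Q=-299/4) ⇒ CHP; edges |CP|=163/16, |H|=149/16
  updated: d(CHP,FV)=73/8, d(CHP,U)=35/4
4. join CHP+FV (d=73/8, Q=-219/8) ⇒ CFHPV; edges |CHP|=67/16, |FV|=79/16
  updated: d(CFHPV,U)=73/16
5. join CFHPV+U (d=73/16) ⇒ CFHPUV; edges |CFHPV|=73/32, |U|=73/32
final tree: ((((C:11/2,P:1/2):163/16,H:149/16):67/16,(F:5/12,V:103/12):79/16):73/32,U:73/32)
total length: 771/16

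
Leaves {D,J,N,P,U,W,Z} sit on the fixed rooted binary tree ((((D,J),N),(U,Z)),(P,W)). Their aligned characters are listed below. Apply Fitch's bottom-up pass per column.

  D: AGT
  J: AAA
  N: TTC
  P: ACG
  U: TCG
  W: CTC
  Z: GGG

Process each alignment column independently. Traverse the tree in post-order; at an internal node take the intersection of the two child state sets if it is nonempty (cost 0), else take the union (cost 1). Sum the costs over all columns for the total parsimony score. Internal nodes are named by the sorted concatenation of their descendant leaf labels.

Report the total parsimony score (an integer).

13

DJ@0: {A} ∩ {A} = {A} (intersection, +0)
DJN@0: {A} ∪ {T} = {A,T} (union, +1)
UZ@0: {T} ∪ {G} = {G,T} (union, +1)
DJNUZ@0: {A,T} ∩ {G,T} = {T} (intersection, +0)
PW@0: {A} ∪ {C} = {A,C} (union, +1)
DJNPUWZ@0: {T} ∪ {A,C} = {A,C,T} (union, +1)
DJ@1: {G} ∪ {A} = {A,G} (union, +1)
DJN@1: {A,G} ∪ {T} = {A,G,T} (union, +1)
UZ@1: {C} ∪ {G} = {C,G} (union, +1)
DJNUZ@1: {A,G,T} ∩ {C,G} = {G} (intersection, +0)
PW@1: {C} ∪ {T} = {C,T} (union, +1)
DJNPUWZ@1: {G} ∪ {C,T} = {C,G,T} (union, +1)
DJ@2: {T} ∪ {A} = {A,T} (union, +1)
DJN@2: {A,T} ∪ {C} = {A,C,T} (union, +1)
UZ@2: {G} ∩ {G} = {G} (intersection, +0)
DJNUZ@2: {A,C,T} ∪ {G} = {A,C,G,T} (union, +1)
PW@2: {G} ∪ {C} = {C,G} (union, +1)
DJNPUWZ@2: {A,C,G,T} ∩ {C,G} = {C,G} (intersection, +0)
per-site changes: [4, 5, 4]; total = 13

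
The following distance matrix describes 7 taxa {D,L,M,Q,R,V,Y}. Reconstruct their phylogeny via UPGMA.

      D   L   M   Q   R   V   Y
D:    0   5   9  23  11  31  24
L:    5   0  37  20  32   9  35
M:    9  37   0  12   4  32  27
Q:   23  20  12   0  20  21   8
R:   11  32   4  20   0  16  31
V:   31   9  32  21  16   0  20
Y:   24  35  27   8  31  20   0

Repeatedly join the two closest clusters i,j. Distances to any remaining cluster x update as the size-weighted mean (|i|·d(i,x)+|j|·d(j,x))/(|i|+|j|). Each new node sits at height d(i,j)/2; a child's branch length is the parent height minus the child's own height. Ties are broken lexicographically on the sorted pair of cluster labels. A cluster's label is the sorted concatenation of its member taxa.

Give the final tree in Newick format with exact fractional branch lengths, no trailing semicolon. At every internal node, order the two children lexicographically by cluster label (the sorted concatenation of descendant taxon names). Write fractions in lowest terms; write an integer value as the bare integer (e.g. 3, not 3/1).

(((D:5/2,L:5/2):15/2,V:10):5/3,((M:2,R:2):37/4,(Q:4,Y:4):29/4):5/12)

1. join M+R (d=4) ⇒ MR; edges |M|=2, |R|=2
  updated: d(D,MR)=10, d(L,MR)=69/2, d(MR,Q)=16, d(MR,V)=24, d(MR,Y)=29
2. join D+L (d=5) ⇒ DL; edges |D|=5/2, |L|=5/2
  updated: d(DL,MR)=89/4, d(DL,Q)=43/2, d(DL,V)=20, d(DL,Y)=59/2
3. join Q+Y (d=8) ⇒ QY; edges |Q|=4, |Y|=4
  updated: d(DL,QY)=51/2, d(MR,QY)=45/2, d(QY,V)=41/2
4. join DL+V (d=20) ⇒ DLV; edges |DL|=15/2, |V|=10
  updated: d(DLV,MR)=137/6, d(DLV,QY)=143/6
5. join MR+QY (d=45/2) ⇒ MQRY; edges |MR|=37/4, |QY|=29/4
  updated: d(DLV,MQRY)=70/3
6. join DLV+MQRY (d=70/3) ⇒ DLMQRVY; edges |DLV|=5/3, |MQRY|=5/12
final tree: (((D:5/2,L:5/2):15/2,V:10):5/3,((M:2,R:2):37/4,(Q:4,Y:4):29/4):5/12)
total length: 637/12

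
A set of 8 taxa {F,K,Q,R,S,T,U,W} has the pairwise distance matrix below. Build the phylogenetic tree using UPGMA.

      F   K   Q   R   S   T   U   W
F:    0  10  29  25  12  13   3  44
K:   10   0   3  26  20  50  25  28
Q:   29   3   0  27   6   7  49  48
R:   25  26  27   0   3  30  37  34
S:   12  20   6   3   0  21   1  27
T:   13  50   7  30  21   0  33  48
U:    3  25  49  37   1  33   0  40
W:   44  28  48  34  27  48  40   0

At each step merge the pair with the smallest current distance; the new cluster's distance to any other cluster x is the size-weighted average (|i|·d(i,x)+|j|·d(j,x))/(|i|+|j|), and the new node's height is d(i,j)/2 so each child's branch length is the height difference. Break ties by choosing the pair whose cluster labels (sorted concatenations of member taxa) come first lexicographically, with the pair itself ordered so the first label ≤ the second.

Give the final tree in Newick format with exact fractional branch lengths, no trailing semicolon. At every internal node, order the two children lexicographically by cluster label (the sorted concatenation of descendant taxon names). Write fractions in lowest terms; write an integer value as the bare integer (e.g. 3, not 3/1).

(((((F:15/4,(S:1/2,U:1/2):13/4):85/12,R:65/6):7/6,(K:3/2,Q:3/2):21/2):5/6,T:77/6):134/21,W:269/14)

step 1: merge (S,U) at d=1; branch lengths S→1/2, U→1/2; new cluster SU
  updated: d(F,SU)=15/2, d(K,SU)=45/2, d(Q,SU)=55/2, d(R,SU)=20, d(SU,T)=27, d(SU,W)=67/2
step 2: merge (K,Q) at d=3; branch lengths K→3/2, Q→3/2; new cluster KQ
  updated: d(F,KQ)=39/2, d(KQ,R)=53/2, d(KQ,SU)=25, d(KQ,T)=57/2, d(KQ,W)=38
step 3: merge (F,SU) at d=15/2; branch lengths F→15/4, SU→13/4; new cluster FSU
  updated: d(FSU,KQ)=139/6, d(FSU,R)=65/3, d(FSU,T)=67/3, d(FSU,W)=37
step 4: merge (FSU,R) at d=65/3; branch lengths FSU→85/12, R→65/6; new cluster FRSU
  updated: d(FRSU,KQ)=24, d(FRSU,T)=97/4, d(FRSU,W)=145/4
step 5: merge (FRSU,KQ) at d=24; branch lengths FRSU→7/6, KQ→21/2; new cluster FKQRSU
  updated: d(FKQRSU,T)=77/3, d(FKQRSU,W)=221/6
step 6: merge (FKQRSU,T) at d=77/3; branch lengths FKQRSU→5/6, T→77/6; new cluster FKQRSTU
  updated: d(FKQRSTU,W)=269/7
step 7: merge (FKQRSTU,W) at d=269/7; branch lengths FKQRSTU→134/21, W→269/14; new cluster FKQRSTUW
final tree: (((((F:15/4,(S:1/2,U:1/2):13/4):85/12,R:65/6):7/6,(K:3/2,Q:3/2):21/2):5/6,T:77/6):134/21,W:269/14)
total length: 6707/84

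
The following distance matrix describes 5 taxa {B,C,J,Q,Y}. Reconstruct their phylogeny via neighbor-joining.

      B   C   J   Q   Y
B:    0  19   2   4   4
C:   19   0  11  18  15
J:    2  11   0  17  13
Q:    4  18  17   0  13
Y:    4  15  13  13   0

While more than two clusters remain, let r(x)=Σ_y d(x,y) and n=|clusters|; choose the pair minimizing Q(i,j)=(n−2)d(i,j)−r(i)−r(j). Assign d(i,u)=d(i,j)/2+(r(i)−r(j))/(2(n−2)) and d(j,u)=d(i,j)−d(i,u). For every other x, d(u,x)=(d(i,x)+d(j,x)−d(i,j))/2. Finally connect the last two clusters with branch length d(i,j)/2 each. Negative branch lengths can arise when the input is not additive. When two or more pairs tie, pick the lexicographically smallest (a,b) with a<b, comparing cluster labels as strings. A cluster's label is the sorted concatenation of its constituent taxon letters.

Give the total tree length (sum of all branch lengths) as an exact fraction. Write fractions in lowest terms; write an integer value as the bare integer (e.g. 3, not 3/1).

step 1: merge (C,J) at d=11, Q=-73; branch lengths C→53/6, J→13/6; new cluster CJ
  updated: d(B,CJ)=5, d(CJ,Q)=12, d(CJ,Y)=17/2
step 2: merge (B,Q) at d=4, Q=-34; branch lengths B→-2, Q→6; new cluster BQ
  updated: d(BQ,CJ)=13/2, d(BQ,Y)=13/2
step 3: merge (BQ,CJ) at d=13/2, Q=-43/2; branch lengths BQ→9/4, CJ→17/4; new cluster BCJQ
  updated: d(BCJQ,Y)=17/4
step 4: merge (BCJQ,Y) at d=17/4; branch lengths BCJQ→17/8, Y→17/8; new cluster BCJQY
final tree: (((B:-2,Q:6):9/4,(C:53/6,J:13/6):17/4):17/8,Y:17/8)
total length: 103/4

103/4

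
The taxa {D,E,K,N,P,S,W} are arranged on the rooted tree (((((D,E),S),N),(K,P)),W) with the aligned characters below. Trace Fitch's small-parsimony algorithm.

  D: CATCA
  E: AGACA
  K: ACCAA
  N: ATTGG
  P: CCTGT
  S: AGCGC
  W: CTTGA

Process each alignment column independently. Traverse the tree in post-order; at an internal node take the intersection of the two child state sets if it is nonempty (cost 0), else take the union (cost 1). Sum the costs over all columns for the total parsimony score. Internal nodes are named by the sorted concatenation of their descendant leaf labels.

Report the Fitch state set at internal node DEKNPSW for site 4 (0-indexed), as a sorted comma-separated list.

site 0, node DE: D={C} ∪ E={A} → {A,C} (+1)
site 0, node DES: DE={A,C} ∩ S={A} → {A} (+0)
site 0, node DENS: DES={A} ∩ N={A} → {A} (+0)
site 0, node KP: K={A} ∪ P={C} → {A,C} (+1)
site 0, node DEKNPS: DENS={A} ∩ KP={A,C} → {A} (+0)
site 0, node DEKNPSW: DEKNPS={A} ∪ W={C} → {A,C} (+1)
site 1, node DE: D={A} ∪ E={G} → {A,G} (+1)
site 1, node DES: DE={A,G} ∩ S={G} → {G} (+0)
site 1, node DENS: DES={G} ∪ N={T} → {G,T} (+1)
site 1, node KP: K={C} ∩ P={C} → {C} (+0)
site 1, node DEKNPS: DENS={G,T} ∪ KP={C} → {C,G,T} (+1)
site 1, node DEKNPSW: DEKNPS={C,G,T} ∩ W={T} → {T} (+0)
site 2, node DE: D={T} ∪ E={A} → {A,T} (+1)
site 2, node DES: DE={A,T} ∪ S={C} → {A,C,T} (+1)
site 2, node DENS: DES={A,C,T} ∩ N={T} → {T} (+0)
site 2, node KP: K={C} ∪ P={T} → {C,T} (+1)
site 2, node DEKNPS: DENS={T} ∩ KP={C,T} → {T} (+0)
site 2, node DEKNPSW: DEKNPS={T} ∩ W={T} → {T} (+0)
site 3, node DE: D={C} ∩ E={C} → {C} (+0)
site 3, node DES: DE={C} ∪ S={G} → {C,G} (+1)
site 3, node DENS: DES={C,G} ∩ N={G} → {G} (+0)
site 3, node KP: K={A} ∪ P={G} → {A,G} (+1)
site 3, node DEKNPS: DENS={G} ∩ KP={A,G} → {G} (+0)
site 3, node DEKNPSW: DEKNPS={G} ∩ W={G} → {G} (+0)
site 4, node DE: D={A} ∩ E={A} → {A} (+0)
site 4, node DES: DE={A} ∪ S={C} → {A,C} (+1)
site 4, node DENS: DES={A,C} ∪ N={G} → {A,C,G} (+1)
site 4, node KP: K={A} ∪ P={T} → {A,T} (+1)
site 4, node DEKNPS: DENS={A,C,G} ∩ KP={A,T} → {A} (+0)
site 4, node DEKNPSW: DEKNPS={A} ∩ W={A} → {A} (+0)
per-site changes: [3, 3, 3, 2, 3]; total = 14

A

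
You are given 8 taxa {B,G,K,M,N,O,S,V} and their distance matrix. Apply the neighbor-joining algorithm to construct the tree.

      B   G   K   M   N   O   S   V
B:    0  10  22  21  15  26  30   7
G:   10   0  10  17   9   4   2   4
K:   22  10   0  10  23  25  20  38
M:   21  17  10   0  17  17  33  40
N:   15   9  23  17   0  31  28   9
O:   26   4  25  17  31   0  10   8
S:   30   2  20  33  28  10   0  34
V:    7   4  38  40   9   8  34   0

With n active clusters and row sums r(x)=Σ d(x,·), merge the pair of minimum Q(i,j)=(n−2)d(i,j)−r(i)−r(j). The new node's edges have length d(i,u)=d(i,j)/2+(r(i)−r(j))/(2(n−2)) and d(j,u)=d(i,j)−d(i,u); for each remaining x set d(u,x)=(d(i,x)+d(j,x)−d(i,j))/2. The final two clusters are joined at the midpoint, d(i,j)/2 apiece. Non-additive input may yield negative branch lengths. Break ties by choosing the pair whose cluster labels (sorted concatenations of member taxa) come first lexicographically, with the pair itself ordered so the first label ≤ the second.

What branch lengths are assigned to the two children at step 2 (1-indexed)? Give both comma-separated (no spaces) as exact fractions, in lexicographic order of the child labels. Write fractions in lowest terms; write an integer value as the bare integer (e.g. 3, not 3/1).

39/20,161/20

iteration 1: select K,M (d=10, Q=-243); attach at lengths (53/12, 67/12); label the merged cluster KM
  updated: d(B,KM)=33/2, d(G,KM)=17/2, d(KM,N)=15, d(KM,O)=16, d(KM,S)=43/2, d(KM,V)=34
iteration 2: select O,S (d=10, Q=-341/2); attach at lengths (39/20, 161/20); label the merged cluster OS
  updated: d(B,OS)=23, d(G,OS)=-2, d(KM,OS)=55/4, d(N,OS)=49/2, d(OS,V)=16
iteration 3: select B,V (d=7, Q=-227/2); attach at lengths (59/16, 53/16); label the merged cluster BV
  updated: d(BV,G)=7/2, d(BV,KM)=87/4, d(BV,N)=17/2, d(BV,OS)=16
iteration 4: select BV,N (d=17/2, Q=-325/4); attach at lengths (73/24, 131/24); label the merged cluster BNV
  updated: d(BNV,G)=2, d(BNV,KM)=113/8, d(BNV,OS)=16
iteration 5: select BNV,KM (d=113/8, Q=-161/4); attach at lengths (6, 65/8); label the merged cluster BKMNV
  updated: d(BKMNV,G)=-29/16, d(BKMNV,OS)=125/16
iteration 6: select BKMNV,G (d=-29/16, Q=-4); attach at lengths (4, -93/16); label the merged cluster BGKMNV
  updated: d(BGKMNV,OS)=61/16
iteration 7: select BGKMNV,OS (d=61/16); attach at lengths (61/32, 61/32); label the merged cluster BGKMNOSV
final tree: (((((B:59/16,V:53/16):73/24,N:131/24):6,(K:53/12,M:67/12):65/8):4,G:-93/16):61/32,(O:39/20,S:161/20):61/32)
total length: 413/8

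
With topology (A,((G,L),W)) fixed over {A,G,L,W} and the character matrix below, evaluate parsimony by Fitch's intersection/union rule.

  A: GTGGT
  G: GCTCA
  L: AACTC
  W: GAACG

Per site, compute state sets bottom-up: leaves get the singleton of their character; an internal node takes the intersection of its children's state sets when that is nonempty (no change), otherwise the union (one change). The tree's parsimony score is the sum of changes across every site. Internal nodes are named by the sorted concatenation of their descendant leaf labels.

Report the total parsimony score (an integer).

11

site 0, node GL: G={G} ∪ L={A} → {A,G} (+1)
site 0, node GLW: GL={A,G} ∩ W={G} → {G} (+0)
site 0, node AGLW: A={G} ∩ GLW={G} → {G} (+0)
site 1, node GL: G={C} ∪ L={A} → {A,C} (+1)
site 1, node GLW: GL={A,C} ∩ W={A} → {A} (+0)
site 1, node AGLW: A={T} ∪ GLW={A} → {A,T} (+1)
site 2, node GL: G={T} ∪ L={C} → {C,T} (+1)
site 2, node GLW: GL={C,T} ∪ W={A} → {A,C,T} (+1)
site 2, node AGLW: A={G} ∪ GLW={A,C,T} → {A,C,G,T} (+1)
site 3, node GL: G={C} ∪ L={T} → {C,T} (+1)
site 3, node GLW: GL={C,T} ∩ W={C} → {C} (+0)
site 3, node AGLW: A={G} ∪ GLW={C} → {C,G} (+1)
site 4, node GL: G={A} ∪ L={C} → {A,C} (+1)
site 4, node GLW: GL={A,C} ∪ W={G} → {A,C,G} (+1)
site 4, node AGLW: A={T} ∪ GLW={A,C,G} → {A,C,G,T} (+1)
per-site changes: [1, 2, 3, 2, 3]; total = 11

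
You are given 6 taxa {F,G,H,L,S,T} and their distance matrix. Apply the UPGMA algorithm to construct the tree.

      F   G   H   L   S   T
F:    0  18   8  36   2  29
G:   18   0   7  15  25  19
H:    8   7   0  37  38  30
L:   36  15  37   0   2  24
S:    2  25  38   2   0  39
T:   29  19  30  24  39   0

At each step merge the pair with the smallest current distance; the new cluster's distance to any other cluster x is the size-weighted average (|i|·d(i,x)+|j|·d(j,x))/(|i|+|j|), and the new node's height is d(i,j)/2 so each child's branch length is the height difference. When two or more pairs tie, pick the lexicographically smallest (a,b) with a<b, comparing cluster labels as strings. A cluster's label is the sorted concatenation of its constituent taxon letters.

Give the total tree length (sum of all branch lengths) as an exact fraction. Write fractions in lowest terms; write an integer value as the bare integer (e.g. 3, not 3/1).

1079/20

1. join F+S (d=2) ⇒ FS; edges |F|=1, |S|=1
  updated: d(FS,G)=43/2, d(FS,H)=23, d(FS,L)=19, d(FS,T)=34
2. join G+H (d=7) ⇒ GH; edges |G|=7/2, |H|=7/2
  updated: d(FS,GH)=89/4, d(GH,L)=26, d(GH,T)=49/2
3. join FS+L (d=19) ⇒ FLS; edges |FS|=17/2, |L|=19/2
  updated: d(FLS,GH)=47/2, d(FLS,T)=92/3
4. join FLS+GH (d=47/2) ⇒ FGHLS; edges |FLS|=9/4, |GH|=33/4
  updated: d(FGHLS,T)=141/5
5. join FGHLS+T (d=141/5) ⇒ FGHLST; edges |FGHLS|=47/20, |T|=141/10
final tree: ((((F:1,S:1):17/2,L:19/2):9/4,(G:7/2,H:7/2):33/4):47/20,T:141/10)
total length: 1079/20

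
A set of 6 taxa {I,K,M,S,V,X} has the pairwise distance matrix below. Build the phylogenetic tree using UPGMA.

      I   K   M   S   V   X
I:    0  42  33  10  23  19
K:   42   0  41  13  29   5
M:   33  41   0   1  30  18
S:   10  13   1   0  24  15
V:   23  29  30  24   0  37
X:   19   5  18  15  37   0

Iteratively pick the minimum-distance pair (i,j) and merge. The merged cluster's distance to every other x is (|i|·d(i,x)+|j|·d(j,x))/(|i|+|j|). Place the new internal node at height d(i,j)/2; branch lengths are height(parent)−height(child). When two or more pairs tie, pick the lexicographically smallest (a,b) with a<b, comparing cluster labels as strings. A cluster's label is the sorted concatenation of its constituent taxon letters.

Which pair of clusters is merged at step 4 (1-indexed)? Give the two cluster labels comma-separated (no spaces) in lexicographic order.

IMS,KX

iteration 1: select M,S (d=1); attach at lengths (1/2, 1/2); label the merged cluster MS
  updated: d(I,MS)=43/2, d(K,MS)=27, d(MS,V)=27, d(MS,X)=33/2
iteration 2: select K,X (d=5); attach at lengths (5/2, 5/2); label the merged cluster KX
  updated: d(I,KX)=61/2, d(KX,MS)=87/4, d(KX,V)=33
iteration 3: select I,MS (d=43/2); attach at lengths (43/4, 41/4); label the merged cluster IMS
  updated: d(IMS,KX)=74/3, d(IMS,V)=77/3
iteration 4: select IMS,KX (d=74/3); attach at lengths (19/12, 59/6); label the merged cluster IKMSX
  updated: d(IKMSX,V)=143/5
iteration 5: select IKMSX,V (d=143/5); attach at lengths (59/30, 143/10); label the merged cluster IKMSVX
final tree: (((I:43/4,(M:1/2,S:1/2):41/4):19/12,(K:5/2,X:5/2):59/6):59/30,V:143/10)
total length: 3281/60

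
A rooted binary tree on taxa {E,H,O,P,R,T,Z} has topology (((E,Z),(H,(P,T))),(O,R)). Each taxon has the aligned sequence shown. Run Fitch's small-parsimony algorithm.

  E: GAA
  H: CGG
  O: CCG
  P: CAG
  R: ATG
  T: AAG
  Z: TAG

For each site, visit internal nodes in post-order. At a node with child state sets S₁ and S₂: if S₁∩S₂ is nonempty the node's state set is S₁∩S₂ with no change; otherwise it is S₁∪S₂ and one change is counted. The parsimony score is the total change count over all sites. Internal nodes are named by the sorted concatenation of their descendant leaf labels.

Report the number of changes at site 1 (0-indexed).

[col 0] EZ: children E:{G}, Z:{T} ∪→ {G,T}; cost 1
[col 0] PT: children P:{C}, T:{A} ∪→ {A,C}; cost 1
[col 0] HPT: children H:{C}, PT:{A,C} ∩→ {C}; cost 0
[col 0] EHPTZ: children EZ:{G,T}, HPT:{C} ∪→ {C,G,T}; cost 1
[col 0] OR: children O:{C}, R:{A} ∪→ {A,C}; cost 1
[col 0] EHOPRTZ: children EHPTZ:{C,G,T}, OR:{A,C} ∩→ {C}; cost 0
[col 1] EZ: children E:{A}, Z:{A} ∩→ {A}; cost 0
[col 1] PT: children P:{A}, T:{A} ∩→ {A}; cost 0
[col 1] HPT: children H:{G}, PT:{A} ∪→ {A,G}; cost 1
[col 1] EHPTZ: children EZ:{A}, HPT:{A,G} ∩→ {A}; cost 0
[col 1] OR: children O:{C}, R:{T} ∪→ {C,T}; cost 1
[col 1] EHOPRTZ: children EHPTZ:{A}, OR:{C,T} ∪→ {A,C,T}; cost 1
[col 2] EZ: children E:{A}, Z:{G} ∪→ {A,G}; cost 1
[col 2] PT: children P:{G}, T:{G} ∩→ {G}; cost 0
[col 2] HPT: children H:{G}, PT:{G} ∩→ {G}; cost 0
[col 2] EHPTZ: children EZ:{A,G}, HPT:{G} ∩→ {G}; cost 0
[col 2] OR: children O:{G}, R:{G} ∩→ {G}; cost 0
[col 2] EHOPRTZ: children EHPTZ:{G}, OR:{G} ∩→ {G}; cost 0
per-site changes: [4, 3, 1]; total = 8

3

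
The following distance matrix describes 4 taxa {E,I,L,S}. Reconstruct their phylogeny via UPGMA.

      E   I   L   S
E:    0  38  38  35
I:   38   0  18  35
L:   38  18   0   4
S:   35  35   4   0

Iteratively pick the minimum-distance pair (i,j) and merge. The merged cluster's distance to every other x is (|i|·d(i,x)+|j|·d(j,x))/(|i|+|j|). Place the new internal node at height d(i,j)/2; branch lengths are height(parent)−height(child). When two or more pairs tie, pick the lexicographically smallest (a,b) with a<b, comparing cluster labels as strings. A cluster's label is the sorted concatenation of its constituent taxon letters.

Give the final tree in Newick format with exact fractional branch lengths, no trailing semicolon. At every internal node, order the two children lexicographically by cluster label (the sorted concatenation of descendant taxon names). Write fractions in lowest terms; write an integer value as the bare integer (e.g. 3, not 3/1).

1. join L+S (d=4) ⇒ LS; edges |L|=2, |S|=2
  updated: d(E,LS)=73/2, d(I,LS)=53/2
2. join I+LS (d=53/2) ⇒ ILS; edges |I|=53/4, |LS|=45/4
  updated: d(E,ILS)=37
3. join E+ILS (d=37) ⇒ EILS; edges |E|=37/2, |ILS|=21/4
final tree: (E:37/2,(I:53/4,(L:2,S:2):45/4):21/4)
total length: 209/4

(E:37/2,(I:53/4,(L:2,S:2):45/4):21/4)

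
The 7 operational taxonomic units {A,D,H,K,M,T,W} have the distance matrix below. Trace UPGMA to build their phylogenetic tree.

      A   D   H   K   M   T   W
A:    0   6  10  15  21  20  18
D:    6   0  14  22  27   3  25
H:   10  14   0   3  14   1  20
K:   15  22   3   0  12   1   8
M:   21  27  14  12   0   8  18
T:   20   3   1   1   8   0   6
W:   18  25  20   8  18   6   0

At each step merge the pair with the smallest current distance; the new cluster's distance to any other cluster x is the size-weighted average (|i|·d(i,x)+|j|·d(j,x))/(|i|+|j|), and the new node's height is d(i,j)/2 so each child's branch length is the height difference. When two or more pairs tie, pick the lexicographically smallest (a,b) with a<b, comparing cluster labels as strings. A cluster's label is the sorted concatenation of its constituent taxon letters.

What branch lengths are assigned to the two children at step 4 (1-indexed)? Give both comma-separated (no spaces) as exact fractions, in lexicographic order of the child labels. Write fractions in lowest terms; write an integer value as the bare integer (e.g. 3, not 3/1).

14/3,17/3

step 1: merge (H,T) at d=1; branch lengths H→1/2, T→1/2; new cluster HT
  updated: d(A,HT)=15, d(D,HT)=17/2, d(HT,K)=2, d(HT,M)=11, d(HT,W)=13
step 2: merge (HT,K) at d=2; branch lengths HT→1/2, K→1; new cluster HKT
  updated: d(A,HKT)=15, d(D,HKT)=13, d(HKT,M)=34/3, d(HKT,W)=34/3
step 3: merge (A,D) at d=6; branch lengths A→3, D→3; new cluster AD
  updated: d(AD,HKT)=14, d(AD,M)=24, d(AD,W)=43/2
step 4: merge (HKT,M) at d=34/3; branch lengths HKT→14/3, M→17/3; new cluster HKMT
  updated: d(AD,HKMT)=33/2, d(HKMT,W)=13
step 5: merge (HKMT,W) at d=13; branch lengths HKMT→5/6, W→13/2; new cluster HKMTW
  updated: d(AD,HKMTW)=35/2
step 6: merge (AD,HKMTW) at d=35/2; branch lengths AD→23/4, HKMTW→9/4; new cluster ADHKMTW
final tree: ((A:3,D:3):23/4,((((H:1/2,T:1/2):1/2,K:1):14/3,M:17/3):5/6,W:13/2):9/4)
total length: 205/6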